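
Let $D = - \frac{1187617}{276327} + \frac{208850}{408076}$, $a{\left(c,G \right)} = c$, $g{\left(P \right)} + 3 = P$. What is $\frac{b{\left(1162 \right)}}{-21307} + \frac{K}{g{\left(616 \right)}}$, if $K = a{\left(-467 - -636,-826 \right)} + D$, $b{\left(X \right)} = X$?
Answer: $\frac{158313194021664205}{736405732062795366} \approx 0.21498$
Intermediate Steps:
$g{\left(P \right)} = -3 + P$
$D = - \frac{213463550471}{56381208426}$ ($D = \left(-1187617\right) \frac{1}{276327} + 208850 \cdot \frac{1}{408076} = - \frac{1187617}{276327} + \frac{104425}{204038} = - \frac{213463550471}{56381208426} \approx -3.7861$)
$K = \frac{9314960673523}{56381208426}$ ($K = \left(-467 - -636\right) - \frac{213463550471}{56381208426} = \left(-467 + 636\right) - \frac{213463550471}{56381208426} = 169 - \frac{213463550471}{56381208426} = \frac{9314960673523}{56381208426} \approx 165.21$)
$\frac{b{\left(1162 \right)}}{-21307} + \frac{K}{g{\left(616 \right)}} = \frac{1162}{-21307} + \frac{9314960673523}{56381208426 \left(-3 + 616\right)} = 1162 \left(- \frac{1}{21307}\right) + \frac{9314960673523}{56381208426 \cdot 613} = - \frac{1162}{21307} + \frac{9314960673523}{56381208426} \cdot \frac{1}{613} = - \frac{1162}{21307} + \frac{9314960673523}{34561680765138} = \frac{158313194021664205}{736405732062795366}$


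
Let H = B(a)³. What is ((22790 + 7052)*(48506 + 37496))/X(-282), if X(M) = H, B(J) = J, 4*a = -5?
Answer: -164254187776/125 ≈ -1.3140e+9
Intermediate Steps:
a = -5/4 (a = (¼)*(-5) = -5/4 ≈ -1.2500)
H = -125/64 (H = (-5/4)³ = -125/64 ≈ -1.9531)
X(M) = -125/64
((22790 + 7052)*(48506 + 37496))/X(-282) = ((22790 + 7052)*(48506 + 37496))/(-125/64) = (29842*86002)*(-64/125) = 2566471684*(-64/125) = -164254187776/125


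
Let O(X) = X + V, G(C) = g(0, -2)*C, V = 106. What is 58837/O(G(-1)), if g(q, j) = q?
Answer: 58837/106 ≈ 555.07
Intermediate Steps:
G(C) = 0 (G(C) = 0*C = 0)
O(X) = 106 + X (O(X) = X + 106 = 106 + X)
58837/O(G(-1)) = 58837/(106 + 0) = 58837/106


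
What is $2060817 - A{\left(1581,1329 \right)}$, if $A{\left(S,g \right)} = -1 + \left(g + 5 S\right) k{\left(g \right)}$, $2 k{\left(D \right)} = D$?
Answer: $-4075175$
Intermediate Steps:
$k{\left(D \right)} = \frac{D}{2}$
$A{\left(S,g \right)} = -1 + \frac{g \left(g + 5 S\right)}{2}$ ($A{\left(S,g \right)} = -1 + \left(g + 5 S\right) \frac{g}{2} = -1 + \frac{g \left(g + 5 S\right)}{2}$)
$2060817 - A{\left(1581,1329 \right)} = 2060817 - \left(-1 + \frac{1329^{2}}{2} + \frac{5}{2} \cdot 1581 \cdot 1329\right) = 2060817 - \left(-1 + \frac{1}{2} \cdot 1766241 + \frac{10505745}{2}\right) = 2060817 - \left(-1 + \frac{1766241}{2} + \frac{10505745}{2}\right) = 2060817 - 6135992 = -4075175$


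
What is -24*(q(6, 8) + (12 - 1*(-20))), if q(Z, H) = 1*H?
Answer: -960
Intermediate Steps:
q(Z, H) = H
-24*(q(6, 8) + (12 - 1*(-20))) = -24*(8 + (12 - 1*(-20))) = -24*(8 + (12 + 20)) = -24*(8 + 32) = -24*40 = -960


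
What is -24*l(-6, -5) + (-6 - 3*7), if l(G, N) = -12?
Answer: 261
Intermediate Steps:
-24*l(-6, -5) + (-6 - 3*7) = -24*(-12) + (-6 - 3*7) = 288 + (-6 - 21) = 288 - 27 = 261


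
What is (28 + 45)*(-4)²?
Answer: 1168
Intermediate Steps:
(28 + 45)*(-4)² = 73*16 = 1168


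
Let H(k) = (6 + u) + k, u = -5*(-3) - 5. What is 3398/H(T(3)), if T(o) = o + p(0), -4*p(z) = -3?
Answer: 13592/79 ≈ 172.05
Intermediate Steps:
p(z) = 3/4 (p(z) = -1/4*(-3) = 3/4)
u = 10 (u = 15 - 5 = 10)
T(o) = 3/4 + o (T(o) = o + 3/4 = 3/4 + o)
H(k) = 16 + k (H(k) = (6 + 10) + k = 16 + k)
3398/H(T(3)) = 3398/(16 + (3/4 + 3)) = 3398/(16 + 15/4) = 3398/(79/4) = 3398*(4/79) = 13592/79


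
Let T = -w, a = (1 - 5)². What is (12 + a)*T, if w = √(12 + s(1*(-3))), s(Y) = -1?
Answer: -28*√11 ≈ -92.865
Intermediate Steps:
a = 16 (a = (-4)² = 16)
w = √11 (w = √(12 - 1) = √11 ≈ 3.3166)
T = -√11 ≈ -3.3166
(12 + a)*T = (12 + 16)*(-√11) = 28*(-√11) = -28*√11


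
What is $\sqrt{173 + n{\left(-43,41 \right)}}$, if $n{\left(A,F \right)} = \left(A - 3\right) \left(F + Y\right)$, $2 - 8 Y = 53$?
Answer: $\frac{3 i \sqrt{631}}{2} \approx 37.68 i$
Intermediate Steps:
$Y = - \frac{51}{8}$ ($Y = \frac{1}{4} - \frac{53}{8} = - \frac{51}{8} \approx -6.375$)
$n{\left(A,F \right)} = \left(-3 + A\right) \left(- \frac{51}{8} + F\right)$ ($n{\left(A,F \right)} = \left(A - 3\right) \left(F - \frac{51}{8}\right) = \left(-3 + A\right) \left(- \frac{51}{8} + F\right)$)
$\sqrt{173 + n{\left(-43,41 \right)}} = \sqrt{173 - \frac{6371}{4}} = \sqrt{- \frac{5679}{4}} = \frac{3 i \sqrt{631}}{2}$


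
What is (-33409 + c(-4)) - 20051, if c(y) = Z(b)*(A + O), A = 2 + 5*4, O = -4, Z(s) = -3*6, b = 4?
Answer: -53784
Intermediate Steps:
Z(s) = -18
A = 22 (A = 2 + 20 = 22)
c(y) = -324 (c(y) = -18*(22 - 4) = -18*18 = -324)
(-33409 + c(-4)) - 20051 = (-33409 - 324) - 20051 = -33733 - 20051 = -53784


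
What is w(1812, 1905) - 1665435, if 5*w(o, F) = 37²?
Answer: -8325806/5 ≈ -1.6652e+6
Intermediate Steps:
w(o, F) = 1369/5 (w(o, F) = (⅕)*37² = (⅕)*1369 = 1369/5)
w(1812, 1905) - 1665435 = 1369/5 - 1665435 = -8325806/5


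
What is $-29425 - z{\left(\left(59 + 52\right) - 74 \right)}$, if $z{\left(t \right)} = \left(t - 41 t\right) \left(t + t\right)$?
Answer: $80095$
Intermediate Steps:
$z{\left(t \right)} = - 80 t^{2}$ ($z{\left(t \right)} = - 40 t 2 t = - 80 t^{2}$)
$-29425 - z{\left(\left(59 + 52\right) - 74 \right)} = -29425 - - 80 \left(\left(59 + 52\right) - 74\right)^{2} = -29425 - - 80 \left(111 - 74\right)^{2} = -29425 - - 80 \cdot 37^{2} = -29425 - \left(-80\right) 1369 = -29425 - -109520 = -29425 + 109520 = 80095$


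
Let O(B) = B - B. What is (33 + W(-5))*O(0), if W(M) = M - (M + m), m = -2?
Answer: 0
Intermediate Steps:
W(M) = 2 (W(M) = M - (M - 2) = M - (-2 + M) = M + (2 - M) = 2)
O(B) = 0
(33 + W(-5))*O(0) = (33 + 2)*0 = 35*0 = 0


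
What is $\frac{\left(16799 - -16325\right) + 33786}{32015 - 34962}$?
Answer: $- \frac{66910}{2947} \approx -22.704$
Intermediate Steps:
$\frac{\left(16799 - -16325\right) + 33786}{32015 - 34962} = \frac{\left(16799 + 16325\right) + 33786}{-2947} = \left(33124 + 33786\right) \left(- \frac{1}{2947}\right) = 66910 \left(- \frac{1}{2947}\right) = - \frac{66910}{2947}$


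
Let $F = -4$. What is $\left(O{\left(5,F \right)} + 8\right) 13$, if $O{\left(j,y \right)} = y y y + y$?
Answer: $-780$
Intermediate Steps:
$O{\left(j,y \right)} = y + y^{3}$ ($O{\left(j,y \right)} = y^{2} y + y = y^{3} + y = y + y^{3}$)
$\left(O{\left(5,F \right)} + 8\right) 13 = \left(\left(-4 + \left(-4\right)^{3}\right) + 8\right) 13 = \left(\left(-4 - 64\right) + 8\right) 13 = \left(-68 + 8\right) 13 = \left(-60\right) 13 = -780$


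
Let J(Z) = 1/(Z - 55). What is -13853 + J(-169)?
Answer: -3103073/224 ≈ -13853.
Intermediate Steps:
J(Z) = 1/(-55 + Z)
-13853 + J(-169) = -13853 + 1/(-55 - 169) = -13853 + 1/(-224) = -13853 - 1/224 = -3103073/224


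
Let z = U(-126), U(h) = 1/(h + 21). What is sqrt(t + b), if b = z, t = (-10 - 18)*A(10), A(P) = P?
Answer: I*sqrt(3087105)/105 ≈ 16.733*I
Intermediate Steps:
U(h) = 1/(21 + h)
z = -1/105 (z = 1/(21 - 126) = 1/(-105) = -1/105 ≈ -0.0095238)
t = -280 (t = (-10 - 18)*10 = -28*10 = -280)
b = -1/105 ≈ -0.0095238
sqrt(t + b) = sqrt(-280 - 1/105) = sqrt(-29401/105) = I*sqrt(3087105)/105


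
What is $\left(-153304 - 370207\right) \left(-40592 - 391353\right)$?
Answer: $226127958895$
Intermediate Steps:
$\left(-153304 - 370207\right) \left(-40592 - 391353\right) = \left(-523511\right) \left(-431945\right) = 226127958895$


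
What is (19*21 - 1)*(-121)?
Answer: -48158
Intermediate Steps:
(19*21 - 1)*(-121) = (399 - 1)*(-121) = 398*(-121) = -48158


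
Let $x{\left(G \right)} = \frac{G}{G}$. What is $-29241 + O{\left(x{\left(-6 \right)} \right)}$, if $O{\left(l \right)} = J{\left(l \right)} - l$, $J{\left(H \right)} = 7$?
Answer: $-29235$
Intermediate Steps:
$x{\left(G \right)} = 1$
$O{\left(l \right)} = 7 - l$
$-29241 + O{\left(x{\left(-6 \right)} \right)} = -29241 + \left(7 - 1\right) = -29241 + 6 = -29235$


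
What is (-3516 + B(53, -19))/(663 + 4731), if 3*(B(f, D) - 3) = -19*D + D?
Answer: -1133/1798 ≈ -0.63014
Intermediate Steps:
B(f, D) = 3 - 6*D (B(f, D) = 3 + (-19*D + D)/3 = 3 + (-18*D)/3 = 3 - 6*D)
(-3516 + B(53, -19))/(663 + 4731) = (-3516 + (3 - 6*(-19)))/(663 + 4731) = (-3516 + (3 + 114))/5394 = (-3516 + 117)*(1/5394) = -3399*1/5394 = -1133/1798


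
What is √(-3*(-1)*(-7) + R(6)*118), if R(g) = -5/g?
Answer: I*√1074/3 ≈ 10.924*I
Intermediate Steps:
√(-3*(-1)*(-7) + R(6)*118) = √(-3*(-1)*(-7) - 5/6*118) = √(3*(-7) - 5*⅙*118) = √(-21 - ⅚*118) = √(-21 - 295/3) = √(-358/3) = I*√1074/3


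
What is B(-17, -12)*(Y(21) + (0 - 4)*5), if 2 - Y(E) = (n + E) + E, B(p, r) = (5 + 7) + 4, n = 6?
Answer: -1056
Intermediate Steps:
B(p, r) = 16 (B(p, r) = 12 + 4 = 16)
Y(E) = -4 - 2*E (Y(E) = 2 - ((6 + E) + E) = 2 - (6 + 2*E) = 2 + (-6 - 2*E) = -4 - 2*E)
B(-17, -12)*(Y(21) + (0 - 4)*5) = 16*((-4 - 2*21) + (0 - 4)*5) = 16*((-4 - 42) - 4*5) = 16*(-46 - 20) = 16*(-66) = -1056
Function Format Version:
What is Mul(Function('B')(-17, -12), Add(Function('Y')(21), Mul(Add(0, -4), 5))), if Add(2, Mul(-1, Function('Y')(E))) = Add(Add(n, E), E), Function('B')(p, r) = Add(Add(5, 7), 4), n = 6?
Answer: -1056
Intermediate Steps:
Function('B')(p, r) = 16 (Function('B')(p, r) = Add(12, 4) = 16)
Function('Y')(E) = Add(-4, Mul(-2, E)) (Function('Y')(E) = Add(2, Mul(-1, Add(Add(6, E), E))) = Add(2, Mul(-1, Add(6, Mul(2, E)))) = Add(2, Add(-6, Mul(-2, E))) = Add(-4, Mul(-2, E)))
Mul(Function('B')(-17, -12), Add(Function('Y')(21), Mul(Add(0, -4), 5))) = Mul(16, Add(Add(-4, Mul(-2, 21)), Mul(Add(0, -4), 5))) = Mul(16, Add(Add(-4, -42), Mul(-4, 5))) = Mul(16, Add(-46, -20)) = Mul(16, -66) = -1056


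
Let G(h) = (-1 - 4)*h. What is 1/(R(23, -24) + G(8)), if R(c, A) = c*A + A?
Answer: -1/616 ≈ -0.0016234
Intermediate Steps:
G(h) = -5*h
R(c, A) = A + A*c (R(c, A) = A*c + A = A + A*c)
1/(R(23, -24) + G(8)) = 1/(-24*(1 + 23) - 5*8) = 1/(-24*24 - 40) = 1/(-576 - 40) = 1/(-616) = -1/616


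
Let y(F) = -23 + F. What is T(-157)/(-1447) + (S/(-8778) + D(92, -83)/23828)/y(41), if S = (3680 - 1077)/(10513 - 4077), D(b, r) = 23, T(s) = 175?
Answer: -346407171725/2865502365264 ≈ -0.12089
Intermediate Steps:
S = 2603/6436 ≈ 0.40444
T(-157)/(-1447) + (S/(-8778) + D(92, -83)/23828)/y(41) = 175/(-1447) + ((2603/6436)/(-8778) + 23/23828)/(-23 + 41) = 175*(-1/1447) + ((2603/6436)*(-1/8778) + 23*(1/23828))/18 = -175/1447 + (-137/2973432 + 1/1036)*(1/18) = -175/1447 + (101125/110016984)*(1/18) = -175/1447 + 101125/1980305712 = -346407171725/2865502365264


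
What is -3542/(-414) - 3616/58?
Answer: -14039/261 ≈ -53.789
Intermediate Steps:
-3542/(-414) - 3616/58 = -3542*(-1/414) - 3616*1/58 = 77/9 - 1808/29 = -14039/261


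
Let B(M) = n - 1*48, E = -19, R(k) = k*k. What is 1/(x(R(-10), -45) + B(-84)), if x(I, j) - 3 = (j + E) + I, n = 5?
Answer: -¼ ≈ -0.25000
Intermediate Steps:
R(k) = k²
B(M) = -43 (B(M) = 5 - 1*48 = 5 - 48 = -43)
x(I, j) = -16 + I + j (x(I, j) = 3 + ((j - 19) + I) = 3 + ((-19 + j) + I) = 3 + (-19 + I + j) = -16 + I + j)
1/(x(R(-10), -45) + B(-84)) = 1/((-16 + (-10)² - 45) - 43) = 1/((-16 + 100 - 45) - 43) = 1/(39 - 43) = 1/(-4) = -¼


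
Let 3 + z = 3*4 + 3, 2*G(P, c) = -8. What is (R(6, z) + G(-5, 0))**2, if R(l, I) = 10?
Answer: 36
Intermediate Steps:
G(P, c) = -4 (G(P, c) = (1/2)*(-8) = -4)
z = 12 (z = -3 + (3*4 + 3) = -3 + (12 + 3) = -3 + 15 = 12)
(R(6, z) + G(-5, 0))**2 = (10 - 4)**2 = 6**2 = 36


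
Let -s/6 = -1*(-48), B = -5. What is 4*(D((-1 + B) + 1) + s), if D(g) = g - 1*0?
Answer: -1172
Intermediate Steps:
D(g) = g (D(g) = g + 0 = g)
s = -288 (s = -(-6)*(-48) = -6*48 = -288)
4*(D((-1 + B) + 1) + s) = 4*(((-1 - 5) + 1) - 288) = 4*((-6 + 1) - 288) = 4*(-5 - 288) = 4*(-293) = -1172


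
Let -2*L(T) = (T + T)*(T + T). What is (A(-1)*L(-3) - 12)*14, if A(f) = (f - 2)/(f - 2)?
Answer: -420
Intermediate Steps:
L(T) = -2*T**2 (L(T) = -(T + T)*(T + T)/2 = -2*T*2*T/2 = -2*T**2)
A(f) = 1 (A(f) = (-2 + f)/(-2 + f) = 1)
(A(-1)*L(-3) - 12)*14 = (1*(-2*(-3)**2) - 12)*14 = (1*(-2*9) - 12)*14 = (1*(-18) - 12)*14 = (-18 - 12)*14 = -30*14 = -420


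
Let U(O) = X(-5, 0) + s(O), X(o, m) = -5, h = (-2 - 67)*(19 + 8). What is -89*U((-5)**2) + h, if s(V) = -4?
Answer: -1062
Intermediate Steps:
h = -1863 (h = -69*27 = -1863)
U(O) = -9 (U(O) = -5 - 4 = -9)
-89*U((-5)**2) + h = -89*(-9) - 1863 = 801 - 1863 = -1062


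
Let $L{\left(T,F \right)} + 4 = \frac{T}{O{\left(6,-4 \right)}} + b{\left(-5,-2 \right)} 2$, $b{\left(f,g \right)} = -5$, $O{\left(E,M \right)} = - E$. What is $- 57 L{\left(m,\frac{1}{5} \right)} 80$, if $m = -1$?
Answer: $63080$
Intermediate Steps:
$L{\left(T,F \right)} = -14 - \frac{T}{6}$ ($L{\left(T,F \right)} = -4 + \left(\frac{T}{\left(-1\right) 6} - 10\right) = -4 + \left(\frac{T}{-6} - 10\right) = -4 + \left(T \left(- \frac{1}{6}\right) - 10\right) = -4 - \left(10 + \frac{T}{6}\right) = -14 - \frac{T}{6}$)
$- 57 L{\left(m,\frac{1}{5} \right)} 80 = - 57 \left(-14 - - \frac{1}{6}\right) 80 = - 57 \left(-14 + \frac{1}{6}\right) 80 = \left(-57\right) \left(- \frac{83}{6}\right) 80 = \frac{1577}{2} \cdot 80 = 63080$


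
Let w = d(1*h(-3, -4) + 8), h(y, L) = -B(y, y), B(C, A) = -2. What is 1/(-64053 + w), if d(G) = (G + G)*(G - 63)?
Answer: -1/65113 ≈ -1.5358e-5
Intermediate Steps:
h(y, L) = 2 (h(y, L) = -1*(-2) = 2)
d(G) = 2*G*(-63 + G) (d(G) = (2*G)*(-63 + G) = 2*G*(-63 + G))
w = -1060 (w = 2*(1*2 + 8)*(-63 + (1*2 + 8)) = 2*(2 + 8)*(-63 + (2 + 8)) = 2*10*(-63 + 10) = 2*10*(-53) = -1060)
1/(-64053 + w) = 1/(-64053 - 1060) = 1/(-65113) = -1/65113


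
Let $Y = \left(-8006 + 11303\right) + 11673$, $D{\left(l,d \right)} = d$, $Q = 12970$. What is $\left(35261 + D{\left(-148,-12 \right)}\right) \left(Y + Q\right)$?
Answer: $984857060$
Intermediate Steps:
$Y = 14970$ ($Y = 3297 + 11673 = 14970$)
$\left(35261 + D{\left(-148,-12 \right)}\right) \left(Y + Q\right) = \left(35261 - 12\right) \left(14970 + 12970\right) = 35249 \cdot 27940 = 984857060$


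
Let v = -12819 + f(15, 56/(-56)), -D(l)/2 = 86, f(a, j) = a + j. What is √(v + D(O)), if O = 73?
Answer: I*√12977 ≈ 113.92*I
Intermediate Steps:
D(l) = -172 (D(l) = -2*86 = -172)
v = -12805 (v = -12819 + (15 + 56/(-56)) = -12819 + (15 + 56*(-1/56)) = -12819 + (15 - 1) = -12819 + 14 = -12805)
√(v + D(O)) = √(-12805 - 172) = √(-12977) = I*√12977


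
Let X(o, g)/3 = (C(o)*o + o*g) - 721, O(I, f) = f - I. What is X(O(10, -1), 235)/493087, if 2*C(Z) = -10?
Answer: -9753/493087 ≈ -0.019779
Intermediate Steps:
C(Z) = -5 (C(Z) = (½)*(-10) = -5)
X(o, g) = -2163 - 15*o + 3*g*o (X(o, g) = 3*((-5*o + o*g) - 721) = 3*((-5*o + g*o) - 721) = 3*(-721 - 5*o + g*o) = -2163 - 15*o + 3*g*o)
X(O(10, -1), 235)/493087 = (-2163 - 15*(-1 - 1*10) + 3*235*(-1 - 1*10))/493087 = (-2163 - 15*(-1 - 10) + 3*235*(-1 - 10))*(1/493087) = (-2163 - 15*(-11) + 3*235*(-11))*(1/493087) = (-2163 + 165 - 7755)*(1/493087) = -9753*1/493087 = -9753/493087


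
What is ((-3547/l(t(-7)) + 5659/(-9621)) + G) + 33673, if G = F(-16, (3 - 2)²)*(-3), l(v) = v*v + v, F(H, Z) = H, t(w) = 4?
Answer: 6454355953/192420 ≈ 33543.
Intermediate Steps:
l(v) = v + v² (l(v) = v² + v = v + v²)
G = 48 (G = -16*(-3) = 48)
((-3547/l(t(-7)) + 5659/(-9621)) + G) + 33673 = ((-3547*1/(4*(1 + 4)) + 5659/(-9621)) + 48) + 33673 = ((-3547/(4*5) + 5659*(-1/9621)) + 48) + 33673 = ((-3547/20 - 5659/9621) + 48) + 33673 = (-34238867/192420 + 48) + 33673 = -25002707/192420 + 33673 = 6454355953/192420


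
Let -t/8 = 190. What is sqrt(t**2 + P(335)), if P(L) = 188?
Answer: 6*sqrt(64183) ≈ 1520.1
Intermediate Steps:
t = -1520 (t = -8*190 = -1520)
sqrt(t**2 + P(335)) = sqrt((-1520)**2 + 188) = sqrt(2310400 + 188) = sqrt(2310588) = 6*sqrt(64183)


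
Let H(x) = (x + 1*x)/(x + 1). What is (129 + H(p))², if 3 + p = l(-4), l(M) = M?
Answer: 155236/9 ≈ 17248.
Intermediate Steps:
p = -7 (p = -3 - 4 = -7)
H(x) = 2*x/(1 + x) (H(x) = (x + x)/(1 + x) = (2*x)/(1 + x) = 2*x/(1 + x))
(129 + H(p))² = (129 + 2*(-7)/(1 - 7))² = (129 + 2*(-7)/(-6))² = (129 + 2*(-7)*(-⅙))² = (129 + 7/3)² = (394/3)² = 155236/9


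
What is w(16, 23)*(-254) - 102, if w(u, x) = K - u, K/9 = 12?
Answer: -23470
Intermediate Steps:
K = 108 (K = 9*12 = 108)
w(u, x) = 108 - u
w(16, 23)*(-254) - 102 = (108 - 1*16)*(-254) - 102 = (108 - 16)*(-254) - 102 = 92*(-254) - 102 = -23368 - 102 = -23470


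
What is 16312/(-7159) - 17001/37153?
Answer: -727749895/265978327 ≈ -2.7361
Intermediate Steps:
16312/(-7159) - 17001/37153 = 16312*(-1/7159) - 17001*1/37153 = -16312/7159 - 17001/37153 = -727749895/265978327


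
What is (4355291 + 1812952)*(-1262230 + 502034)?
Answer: -4689073655628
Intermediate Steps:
(4355291 + 1812952)*(-1262230 + 502034) = 6168243*(-760196) = -4689073655628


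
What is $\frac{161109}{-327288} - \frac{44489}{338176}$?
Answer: $- \frac{221294593}{354746624} \approx -0.62381$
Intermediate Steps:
$\frac{161109}{-327288} - \frac{44489}{338176} = 161109 \left(- \frac{1}{327288}\right) - \frac{44489}{338176} = - \frac{4131}{8392} - \frac{44489}{338176} = - \frac{221294593}{354746624}$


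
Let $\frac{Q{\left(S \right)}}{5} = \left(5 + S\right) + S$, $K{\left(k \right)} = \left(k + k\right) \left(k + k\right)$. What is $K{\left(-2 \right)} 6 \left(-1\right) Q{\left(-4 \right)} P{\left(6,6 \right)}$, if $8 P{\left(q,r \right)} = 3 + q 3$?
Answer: $3780$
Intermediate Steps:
$K{\left(k \right)} = 4 k^{2}$ ($K{\left(k \right)} = 2 k 2 k = 4 k^{2}$)
$Q{\left(S \right)} = 25 + 10 S$ ($Q{\left(S \right)} = 5 \left(\left(5 + S\right) + S\right) = 5 \left(5 + 2 S\right) = 25 + 10 S$)
$P{\left(q,r \right)} = \frac{3}{8} + \frac{3 q}{8}$ ($P{\left(q,r \right)} = \frac{3 + q 3}{8} = \frac{3 + 3 q}{8} = \frac{3}{8} + \frac{3 q}{8}$)
$K{\left(-2 \right)} 6 \left(-1\right) Q{\left(-4 \right)} P{\left(6,6 \right)} = 4 \left(-2\right)^{2} \cdot 6 \left(-1\right) \left(25 + 10 \left(-4\right)\right) \left(\frac{3}{8} + \frac{3}{8} \cdot 6\right) = 4 \cdot 4 \cdot 6 \left(-1\right) \left(25 - 40\right) \left(\frac{3}{8} + \frac{9}{4}\right) = 16 \cdot 6 \left(-1\right) \left(-15\right) \frac{21}{8} = 96 \left(-1\right) \left(-15\right) \frac{21}{8} = \left(-96\right) \left(-15\right) \frac{21}{8} = 1440 \cdot \frac{21}{8} = 3780$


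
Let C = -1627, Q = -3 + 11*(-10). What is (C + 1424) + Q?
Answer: -316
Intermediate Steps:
Q = -113 (Q = -3 - 110 = -113)
(C + 1424) + Q = (-1627 + 1424) - 113 = -203 - 113 = -316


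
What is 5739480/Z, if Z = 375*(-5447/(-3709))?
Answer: 1419182088/136175 ≈ 10422.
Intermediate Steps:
Z = 2042625/3709 (Z = 375*(-5447*(-1/3709)) = 375*(5447/3709) = 2042625/3709 ≈ 550.72)
5739480/Z = 5739480/(2042625/3709) = 5739480*(3709/2042625) = 1419182088/136175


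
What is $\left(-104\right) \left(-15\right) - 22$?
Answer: $1538$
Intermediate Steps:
$\left(-104\right) \left(-15\right) - 22 = 1560 - 22 = 1538$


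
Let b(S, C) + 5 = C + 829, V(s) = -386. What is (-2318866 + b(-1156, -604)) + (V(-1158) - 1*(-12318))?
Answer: -2306714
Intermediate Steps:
b(S, C) = 824 + C (b(S, C) = -5 + (C + 829) = -5 + (829 + C) = 824 + C)
(-2318866 + b(-1156, -604)) + (V(-1158) - 1*(-12318)) = (-2318866 + (824 - 604)) + (-386 - 1*(-12318)) = (-2318866 + 220) + (-386 + 12318) = -2318646 + 11932 = -2306714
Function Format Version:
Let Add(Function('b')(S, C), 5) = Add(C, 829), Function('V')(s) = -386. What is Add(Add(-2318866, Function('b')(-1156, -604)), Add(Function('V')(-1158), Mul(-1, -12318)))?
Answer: -2306714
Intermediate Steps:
Function('b')(S, C) = Add(824, C) (Function('b')(S, C) = Add(-5, Add(C, 829)) = Add(-5, Add(829, C)) = Add(824, C))
Add(Add(-2318866, Function('b')(-1156, -604)), Add(Function('V')(-1158), Mul(-1, -12318))) = Add(Add(-2318866, Add(824, -604)), Add(-386, Mul(-1, -12318))) = Add(Add(-2318866, 220), Add(-386, 12318)) = Add(-2318646, 11932) = -2306714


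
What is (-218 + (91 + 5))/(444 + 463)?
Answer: -122/907 ≈ -0.13451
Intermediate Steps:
(-218 + (91 + 5))/(444 + 463) = (-218 + 96)/907 = -122*1/907 = -122/907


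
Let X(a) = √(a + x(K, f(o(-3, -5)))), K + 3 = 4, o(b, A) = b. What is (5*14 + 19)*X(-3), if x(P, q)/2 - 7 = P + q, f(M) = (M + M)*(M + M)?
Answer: 89*√85 ≈ 820.54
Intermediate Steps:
f(M) = 4*M² (f(M) = (2*M)*(2*M) = 4*M²)
K = 1 (K = -3 + 4 = 1)
x(P, q) = 14 + 2*P + 2*q (x(P, q) = 14 + 2*(P + q) = 14 + (2*P + 2*q) = 14 + 2*P + 2*q)
X(a) = √(88 + a) (X(a) = √(a + (14 + 2*1 + 2*(4*(-3)²))) = √(a + (14 + 2 + 2*(4*9))) = √(a + (14 + 2 + 2*36)) = √(a + (14 + 2 + 72)) = √(a + 88) = √(88 + a))
(5*14 + 19)*X(-3) = (5*14 + 19)*√(88 - 3) = (70 + 19)*√85 = 89*√85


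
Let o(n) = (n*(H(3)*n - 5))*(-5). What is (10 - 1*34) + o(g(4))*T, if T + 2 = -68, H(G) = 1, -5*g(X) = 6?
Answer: 2580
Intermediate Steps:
g(X) = -6/5 (g(X) = -⅕*6 = -6/5)
o(n) = -5*n*(-5 + n) (o(n) = (n*(1*n - 5))*(-5) = (n*(n - 5))*(-5) = (n*(-5 + n))*(-5) = -5*n*(-5 + n))
T = -70 (T = -2 - 68 = -70)
(10 - 1*34) + o(g(4))*T = (10 - 1*34) + (5*(-6/5)*(5 - 1*(-6/5)))*(-70) = (10 - 34) + (5*(-6/5)*(5 + 6/5))*(-70) = -24 + (5*(-6/5)*(31/5))*(-70) = -24 - 186/5*(-70) = -24 + 2604 = 2580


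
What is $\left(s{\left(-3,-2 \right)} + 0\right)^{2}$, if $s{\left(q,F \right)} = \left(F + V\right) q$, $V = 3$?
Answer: $9$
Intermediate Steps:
$s{\left(q,F \right)} = q \left(3 + F\right)$ ($s{\left(q,F \right)} = \left(F + 3\right) q = \left(3 + F\right) q = q \left(3 + F\right)$)
$\left(s{\left(-3,-2 \right)} + 0\right)^{2} = \left(- 3 \left(3 - 2\right) + 0\right)^{2} = \left(\left(-3\right) 1 + 0\right)^{2} = \left(-3 + 0\right)^{2} = \left(-3\right)^{2} = 9$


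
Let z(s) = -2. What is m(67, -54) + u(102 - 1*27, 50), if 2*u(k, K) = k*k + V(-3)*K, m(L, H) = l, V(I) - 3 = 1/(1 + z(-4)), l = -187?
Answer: 5351/2 ≈ 2675.5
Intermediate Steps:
V(I) = 2 (V(I) = 3 + 1/(1 - 2) = 3 + 1/(-1) = 3 - 1 = 2)
m(L, H) = -187
u(k, K) = K + k²/2 (u(k, K) = (k*k + 2*K)/2 = (k² + 2*K)/2 = K + k²/2)
m(67, -54) + u(102 - 1*27, 50) = -187 + (50 + (102 - 1*27)²/2) = -187 + (50 + (102 - 27)²/2) = -187 + (50 + (½)*75²) = -187 + (50 + (½)*5625) = -187 + (50 + 5625/2) = -187 + 5725/2 = 5351/2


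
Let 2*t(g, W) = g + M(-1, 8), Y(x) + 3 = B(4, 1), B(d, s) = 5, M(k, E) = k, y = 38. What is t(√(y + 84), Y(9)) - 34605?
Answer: -69211/2 + √122/2 ≈ -34600.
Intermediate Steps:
Y(x) = 2 (Y(x) = -3 + 5 = 2)
t(g, W) = -½ + g/2 (t(g, W) = (g - 1)/2 = (-1 + g)/2 = -½ + g/2)
t(√(y + 84), Y(9)) - 34605 = (-½ + √(38 + 84)/2) - 34605 = (-½ + √122/2) - 34605 = -69211/2 + √122/2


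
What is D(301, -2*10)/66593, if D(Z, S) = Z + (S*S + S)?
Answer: 681/66593 ≈ 0.010226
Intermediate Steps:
D(Z, S) = S + Z + S**2 (D(Z, S) = Z + (S**2 + S) = Z + (S + S**2) = S + Z + S**2)
D(301, -2*10)/66593 = (-2*10 + 301 + (-2*10)**2)/66593 = (-20 + 301 + (-20)**2)*(1/66593) = (-20 + 301 + 400)*(1/66593) = 681*(1/66593) = 681/66593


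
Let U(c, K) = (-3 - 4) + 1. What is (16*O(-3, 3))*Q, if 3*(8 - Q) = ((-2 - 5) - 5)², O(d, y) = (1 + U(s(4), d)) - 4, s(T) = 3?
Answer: 5760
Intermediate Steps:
U(c, K) = -6 (U(c, K) = -7 + 1 = -6)
O(d, y) = -9 (O(d, y) = (1 - 6) - 4 = -5 - 4 = -9)
Q = -40 (Q = 8 - ((-2 - 5) - 5)²/3 = 8 - (-7 - 5)²/3 = 8 - ⅓*(-12)² = 8 - ⅓*144 = 8 - 48 = -40)
(16*O(-3, 3))*Q = (16*(-9))*(-40) = -144*(-40) = 5760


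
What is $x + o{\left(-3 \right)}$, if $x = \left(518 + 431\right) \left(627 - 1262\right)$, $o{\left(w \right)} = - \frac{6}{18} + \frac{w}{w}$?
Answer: $- \frac{1807843}{3} \approx -6.0261 \cdot 10^{5}$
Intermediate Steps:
$o{\left(w \right)} = \frac{2}{3}$ ($o{\left(w \right)} = \left(-6\right) \frac{1}{18} + 1 = - \frac{1}{3} + 1 = \frac{2}{3}$)
$x = -602615$ ($x = 949 \left(-635\right) = -602615$)
$x + o{\left(-3 \right)} = -602615 + \frac{2}{3} = - \frac{1807843}{3}$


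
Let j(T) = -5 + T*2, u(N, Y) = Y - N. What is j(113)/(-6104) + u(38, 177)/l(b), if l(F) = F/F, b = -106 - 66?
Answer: 848235/6104 ≈ 138.96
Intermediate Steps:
j(T) = -5 + 2*T
b = -172
l(F) = 1
j(113)/(-6104) + u(38, 177)/l(b) = (-5 + 2*113)/(-6104) + (177 - 1*38)/1 = (-5 + 226)*(-1/6104) + (177 - 38)*1 = 221*(-1/6104) + 139*1 = -221/6104 + 139 = 848235/6104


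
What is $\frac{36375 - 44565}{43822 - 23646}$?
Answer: $- \frac{315}{776} \approx -0.40593$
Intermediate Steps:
$\frac{36375 - 44565}{43822 - 23646} = - \frac{8190}{43822 - 23646} = - \frac{8190}{20176} = \left(-8190\right) \frac{1}{20176} = - \frac{315}{776}$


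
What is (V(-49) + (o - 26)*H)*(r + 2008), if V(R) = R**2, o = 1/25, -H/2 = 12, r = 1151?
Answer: 238823559/25 ≈ 9.5529e+6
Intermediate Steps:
H = -24 (H = -2*12 = -24)
o = 1/25 ≈ 0.040000
(V(-49) + (o - 26)*H)*(r + 2008) = ((-49)**2 + (1/25 - 26)*(-24))*(1151 + 2008) = (2401 - 649/25*(-24))*3159 = (2401 + 15576/25)*3159 = (75601/25)*3159 = 238823559/25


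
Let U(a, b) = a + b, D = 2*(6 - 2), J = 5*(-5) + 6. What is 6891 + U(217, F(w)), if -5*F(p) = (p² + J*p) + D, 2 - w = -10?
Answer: 35616/5 ≈ 7123.2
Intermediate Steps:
w = 12 (w = 2 - 1*(-10) = 2 + 10 = 12)
J = -19 (J = -25 + 6 = -19)
D = 8 (D = 2*4 = 8)
F(p) = -8/5 - p²/5 + 19*p/5 (F(p) = -((p² - 19*p) + 8)/5 = -(8 + p² - 19*p)/5 = -8/5 - p²/5 + 19*p/5)
6891 + U(217, F(w)) = 6891 + (217 + (-8/5 - ⅕*12² + (19/5)*12)) = 6891 + (217 + (-8/5 - ⅕*144 + 228/5)) = 6891 + (217 + (-8/5 - 144/5 + 228/5)) = 6891 + (217 + 76/5) = 6891 + 1161/5 = 35616/5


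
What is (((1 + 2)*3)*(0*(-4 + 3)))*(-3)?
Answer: 0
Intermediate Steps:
(((1 + 2)*3)*(0*(-4 + 3)))*(-3) = ((3*3)*(0*(-1)))*(-3) = (9*0)*(-3) = 0*(-3) = 0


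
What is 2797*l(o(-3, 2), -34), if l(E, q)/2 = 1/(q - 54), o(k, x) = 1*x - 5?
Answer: -2797/44 ≈ -63.568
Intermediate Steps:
o(k, x) = -5 + x (o(k, x) = x - 5 = -5 + x)
l(E, q) = 2/(-54 + q) (l(E, q) = 2/(q - 54) = 2/(-54 + q))
2797*l(o(-3, 2), -34) = 2797*(2/(-54 - 34)) = 2797*(2/(-88)) = 2797*(2*(-1/88)) = 2797*(-1/44) = -2797/44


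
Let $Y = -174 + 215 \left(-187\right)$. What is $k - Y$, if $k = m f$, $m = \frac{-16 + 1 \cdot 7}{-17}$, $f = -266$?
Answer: $\frac{684049}{17} \approx 40238.0$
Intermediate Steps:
$m = \frac{9}{17}$ ($m = \left(-16 + 7\right) \left(- \frac{1}{17}\right) = \left(-9\right) \left(- \frac{1}{17}\right) = \frac{9}{17} \approx 0.52941$)
$Y = -40379$ ($Y = -174 - 40205 = -40379$)
$k = - \frac{2394}{17}$ ($k = \frac{9}{17} \left(-266\right) = - \frac{2394}{17} \approx -140.82$)
$k - Y = - \frac{2394}{17} - -40379 = - \frac{2394}{17} + 40379 = \frac{684049}{17}$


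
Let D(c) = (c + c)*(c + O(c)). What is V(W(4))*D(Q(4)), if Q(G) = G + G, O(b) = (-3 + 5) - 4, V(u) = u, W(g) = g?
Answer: 384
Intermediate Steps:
O(b) = -2 (O(b) = 2 - 4 = -2)
Q(G) = 2*G
D(c) = 2*c*(-2 + c) (D(c) = (c + c)*(c - 2) = (2*c)*(-2 + c) = 2*c*(-2 + c))
V(W(4))*D(Q(4)) = 4*(2*(2*4)*(-2 + 2*4)) = 4*(2*8*(-2 + 8)) = 4*(2*8*6) = 4*96 = 384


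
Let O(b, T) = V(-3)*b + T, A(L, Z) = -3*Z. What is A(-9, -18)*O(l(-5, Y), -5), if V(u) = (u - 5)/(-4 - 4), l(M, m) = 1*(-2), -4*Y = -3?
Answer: -378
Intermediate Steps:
Y = ¾ (Y = -¼*(-3) = ¾ ≈ 0.75000)
l(M, m) = -2
V(u) = 5/8 - u/8 (V(u) = (-5 + u)/(-8) = (-5 + u)*(-⅛) = 5/8 - u/8)
O(b, T) = T + b (O(b, T) = (5/8 - ⅛*(-3))*b + T = (5/8 + 3/8)*b + T = 1*b + T = b + T = T + b)
A(-9, -18)*O(l(-5, Y), -5) = (-3*(-18))*(-5 - 2) = 54*(-7) = -378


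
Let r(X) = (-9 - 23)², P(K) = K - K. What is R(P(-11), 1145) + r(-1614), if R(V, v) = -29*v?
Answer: -32181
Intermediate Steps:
P(K) = 0
r(X) = 1024 (r(X) = (-32)² = 1024)
R(P(-11), 1145) + r(-1614) = -29*1145 + 1024 = -33205 + 1024 = -32181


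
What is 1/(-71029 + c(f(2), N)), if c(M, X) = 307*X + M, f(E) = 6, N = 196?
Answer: -1/10851 ≈ -9.2157e-5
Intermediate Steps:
c(M, X) = M + 307*X
1/(-71029 + c(f(2), N)) = 1/(-71029 + (6 + 307*196)) = 1/(-71029 + (6 + 60172)) = 1/(-71029 + 60178) = 1/(-10851) = -1/10851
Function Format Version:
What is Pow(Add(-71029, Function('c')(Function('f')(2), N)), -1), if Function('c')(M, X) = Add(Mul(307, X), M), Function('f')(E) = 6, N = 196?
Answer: Rational(-1, 10851) ≈ -9.2157e-5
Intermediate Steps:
Function('c')(M, X) = Add(M, Mul(307, X))
Pow(Add(-71029, Function('c')(Function('f')(2), N)), -1) = Pow(Add(-71029, Add(6, Mul(307, 196))), -1) = Pow(Add(-71029, Add(6, 60172)), -1) = Pow(Add(-71029, 60178), -1) = Pow(-10851, -1) = Rational(-1, 10851)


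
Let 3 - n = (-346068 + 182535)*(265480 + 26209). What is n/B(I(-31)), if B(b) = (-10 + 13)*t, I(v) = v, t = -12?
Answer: -1325021590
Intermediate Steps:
B(b) = -36 (B(b) = (-10 + 13)*(-12) = 3*(-12) = -36)
n = 47700777240 (n = 3 - (-346068 + 182535)*(265480 + 26209) = 3 - (-163533)*291689 = 3 - 1*(-47700777237) = 3 + 47700777237 = 47700777240)
n/B(I(-31)) = 47700777240/(-36) = 47700777240*(-1/36) = -1325021590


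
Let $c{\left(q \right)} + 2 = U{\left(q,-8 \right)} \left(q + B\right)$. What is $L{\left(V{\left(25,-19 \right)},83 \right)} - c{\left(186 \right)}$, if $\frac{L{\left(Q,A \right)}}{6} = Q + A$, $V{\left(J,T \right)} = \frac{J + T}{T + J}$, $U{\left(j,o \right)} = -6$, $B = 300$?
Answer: $3422$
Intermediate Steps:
$V{\left(J,T \right)} = 1$ ($V{\left(J,T \right)} = \frac{J + T}{J + T} = 1$)
$c{\left(q \right)} = -1802 - 6 q$ ($c{\left(q \right)} = -2 - 6 \left(q + 300\right) = -2 - 6 \left(300 + q\right) = -2 - \left(1800 + 6 q\right) = -1802 - 6 q$)
$L{\left(Q,A \right)} = 6 A + 6 Q$ ($L{\left(Q,A \right)} = 6 \left(Q + A\right) = 6 \left(A + Q\right) = 6 A + 6 Q$)
$L{\left(V{\left(25,-19 \right)},83 \right)} - c{\left(186 \right)} = \left(6 \cdot 83 + 6 \cdot 1\right) - \left(-1802 - 1116\right) = \left(498 + 6\right) - \left(-1802 - 1116\right) = 504 - -2918 = 504 + 2918 = 3422$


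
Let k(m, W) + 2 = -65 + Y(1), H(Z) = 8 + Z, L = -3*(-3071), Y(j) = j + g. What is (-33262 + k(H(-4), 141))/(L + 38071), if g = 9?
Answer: -33319/47284 ≈ -0.70466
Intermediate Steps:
Y(j) = 9 + j (Y(j) = j + 9 = 9 + j)
L = 9213 (L = -1*(-9213) = 9213)
k(m, W) = -57 (k(m, W) = -2 + (-65 + (9 + 1)) = -2 + (-65 + 10) = -2 - 55 = -57)
(-33262 + k(H(-4), 141))/(L + 38071) = (-33262 - 57)/(9213 + 38071) = -33319/47284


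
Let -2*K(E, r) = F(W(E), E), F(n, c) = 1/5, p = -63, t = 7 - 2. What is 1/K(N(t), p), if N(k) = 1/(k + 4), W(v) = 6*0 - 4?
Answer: -10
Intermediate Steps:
W(v) = -4 (W(v) = 0 - 4 = -4)
t = 5
N(k) = 1/(4 + k)
F(n, c) = 1/5
K(E, r) = -1/10 (K(E, r) = -1/2*1/5 = -1/10)
1/K(N(t), p) = 1/(-1/10) = -10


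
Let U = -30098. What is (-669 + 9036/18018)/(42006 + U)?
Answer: -669167/11919908 ≈ -0.056139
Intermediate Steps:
(-669 + 9036/18018)/(42006 + U) = (-669 + 9036/18018)/(42006 - 30098) = (-669 + 9036*(1/18018))/11908 = (-669 + 502/1001)*(1/11908) = -669167/1001*1/11908 = -669167/11919908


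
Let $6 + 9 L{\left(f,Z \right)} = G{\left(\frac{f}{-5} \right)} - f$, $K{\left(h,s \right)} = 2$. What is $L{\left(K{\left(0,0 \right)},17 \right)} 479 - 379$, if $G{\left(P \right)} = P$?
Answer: $- \frac{12391}{15} \approx -826.07$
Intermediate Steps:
$L{\left(f,Z \right)} = - \frac{2}{3} - \frac{2 f}{15}$ ($L{\left(f,Z \right)} = - \frac{2}{3} + \frac{\frac{f}{-5} - f}{9} = - \frac{2}{3} + \frac{f \left(- \frac{1}{5}\right) - f}{9} = - \frac{2}{3} + \frac{- \frac{f}{5} - f}{9} = - \frac{2}{3} + \frac{\left(- \frac{6}{5}\right) f}{9} = - \frac{2}{3} - \frac{2 f}{15}$)
$L{\left(K{\left(0,0 \right)},17 \right)} 479 - 379 = \left(- \frac{2}{3} - \frac{4}{15}\right) 479 - 379 = \left(- \frac{14}{15}\right) 479 - 379 = - \frac{6706}{15} - 379 = - \frac{12391}{15}$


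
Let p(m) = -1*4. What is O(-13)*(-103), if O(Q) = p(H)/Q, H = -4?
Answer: -412/13 ≈ -31.692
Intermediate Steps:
p(m) = -4
O(Q) = -4/Q
O(-13)*(-103) = -4/(-13)*(-103) = -4*(-1/13)*(-103) = (4/13)*(-103) = -412/13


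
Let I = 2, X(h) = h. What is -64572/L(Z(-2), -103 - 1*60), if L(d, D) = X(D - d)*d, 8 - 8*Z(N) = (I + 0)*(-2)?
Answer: 86096/329 ≈ 261.69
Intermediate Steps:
Z(N) = 3/2 (Z(N) = 1 - (2 + 0)*(-2)/8 = 1 - (-2)/4 = 1 - ⅛*(-4) = 1 + ½ = 3/2)
L(d, D) = d*(D - d) (L(d, D) = (D - d)*d = d*(D - d))
-64572/L(Z(-2), -103 - 1*60) = -64572*2/(3*((-103 - 1*60) - 1*3/2)) = -64572*2/(3*((-103 - 60) - 3/2)) = -64572*2/(3*(-163 - 3/2)) = -64572/((3/2)*(-329/2)) = -64572/(-987/4) = -64572*(-4/987) = 86096/329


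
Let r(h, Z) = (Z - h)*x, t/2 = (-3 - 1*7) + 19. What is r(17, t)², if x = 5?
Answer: 25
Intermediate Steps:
t = 18 (t = 2*((-3 - 1*7) + 19) = 2*((-3 - 7) + 19) = 2*(-10 + 19) = 2*9 = 18)
r(h, Z) = -5*h + 5*Z (r(h, Z) = (Z - h)*5 = -5*h + 5*Z)
r(17, t)² = (-5*17 + 5*18)² = (-85 + 90)² = 5² = 25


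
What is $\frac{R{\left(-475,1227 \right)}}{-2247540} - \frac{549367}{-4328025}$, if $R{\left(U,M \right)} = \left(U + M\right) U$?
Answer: $\frac{25283641}{88447075} \approx 0.28586$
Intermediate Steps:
$R{\left(U,M \right)} = U \left(M + U\right)$ ($R{\left(U,M \right)} = \left(M + U\right) U = U \left(M + U\right)$)
$\frac{R{\left(-475,1227 \right)}}{-2247540} - \frac{549367}{-4328025} = \frac{\left(-475\right) \left(1227 - 475\right)}{-2247540} - \frac{549367}{-4328025} = \left(-475\right) 752 \left(- \frac{1}{2247540}\right) - - \frac{42259}{332925} = \left(-357200\right) \left(- \frac{1}{2247540}\right) + \frac{42259}{332925} = \frac{380}{2391} + \frac{42259}{332925} = \frac{25283641}{88447075}$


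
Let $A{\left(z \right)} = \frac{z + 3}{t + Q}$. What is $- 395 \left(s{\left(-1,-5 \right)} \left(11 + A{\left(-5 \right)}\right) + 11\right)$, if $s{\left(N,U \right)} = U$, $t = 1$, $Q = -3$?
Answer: $19355$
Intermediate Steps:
$A{\left(z \right)} = - \frac{3}{2} - \frac{z}{2}$ ($A{\left(z \right)} = \frac{z + 3}{1 - 3} = \frac{3 + z}{-2} = \left(3 + z\right) \left(- \frac{1}{2}\right) = - \frac{3}{2} - \frac{z}{2}$)
$- 395 \left(s{\left(-1,-5 \right)} \left(11 + A{\left(-5 \right)}\right) + 11\right) = - 395 \left(- 5 \left(11 - -1\right) + 11\right) = - 395 \left(- 5 \left(11 + \left(- \frac{3}{2} + \frac{5}{2}\right)\right) + 11\right) = - 395 \left(- 5 \left(11 + 1\right) + 11\right) = - 395 \left(\left(-5\right) 12 + 11\right) = - 395 \left(-60 + 11\right) = \left(-395\right) \left(-49\right) = 19355$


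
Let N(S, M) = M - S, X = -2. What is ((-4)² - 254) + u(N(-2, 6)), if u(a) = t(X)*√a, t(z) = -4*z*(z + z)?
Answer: -238 - 64*√2 ≈ -328.51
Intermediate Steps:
t(z) = -8*z² (t(z) = -4*z*2*z = -8*z²)
u(a) = -32*√a (u(a) = (-8*(-2)²)*√a = (-8*4)*√a = -32*√a)
((-4)² - 254) + u(N(-2, 6)) = ((-4)² - 254) - 32*√(6 - 1*(-2)) = (16 - 254) - 32*√(6 + 2) = -238 - 64*√2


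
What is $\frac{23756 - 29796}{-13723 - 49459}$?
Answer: $\frac{3020}{31591} \approx 0.095597$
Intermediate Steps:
$\frac{23756 - 29796}{-13723 - 49459} = - \frac{6040}{-63182} = \left(-6040\right) \left(- \frac{1}{63182}\right) = \frac{3020}{31591}$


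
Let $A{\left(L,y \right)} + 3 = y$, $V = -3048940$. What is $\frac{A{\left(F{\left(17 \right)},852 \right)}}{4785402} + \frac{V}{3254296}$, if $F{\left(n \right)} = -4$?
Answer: $- \frac{1935727266}{2066496097} \approx -0.93672$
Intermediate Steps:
$A{\left(L,y \right)} = -3 + y$
$\frac{A{\left(F{\left(17 \right)},852 \right)}}{4785402} + \frac{V}{3254296} = \frac{-3 + 852}{4785402} - \frac{3048940}{3254296} = 849 \cdot \frac{1}{4785402} - \frac{4855}{5182} = \frac{283}{1595134} - \frac{4855}{5182} = - \frac{1935727266}{2066496097}$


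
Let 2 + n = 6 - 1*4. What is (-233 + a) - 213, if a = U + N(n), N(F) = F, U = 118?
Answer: -328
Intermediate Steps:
n = 0 (n = -2 + (6 - 1*4) = -2 + (6 - 4) = -2 + 2 = 0)
a = 118 (a = 118 + 0 = 118)
(-233 + a) - 213 = (-233 + 118) - 213 = -115 - 213 = -328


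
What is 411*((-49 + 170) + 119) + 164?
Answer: 98804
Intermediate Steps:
411*((-49 + 170) + 119) + 164 = 411*(121 + 119) + 164 = 411*240 + 164 = 98640 + 164 = 98804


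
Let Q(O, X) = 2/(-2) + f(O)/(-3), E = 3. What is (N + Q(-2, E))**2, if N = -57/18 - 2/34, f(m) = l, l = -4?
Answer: 87025/10404 ≈ 8.3646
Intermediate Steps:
f(m) = -4
Q(O, X) = 1/3 (Q(O, X) = 2/(-2) - 4/(-3) = 2*(-1/2) - 4*(-1/3) = -1 + 4/3 = 1/3)
N = -329/102 (N = -57*1/18 - 2*1/34 = -19/6 - 1/17 = -329/102 ≈ -3.2255)
(N + Q(-2, E))**2 = (-329/102 + 1/3)**2 = (-295/102)**2 = 87025/10404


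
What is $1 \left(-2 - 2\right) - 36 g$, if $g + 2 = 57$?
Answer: $-1984$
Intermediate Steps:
$g = 55$ ($g = -2 + 57 = 55$)
$1 \left(-2 - 2\right) - 36 g = 1 \left(-2 - 2\right) - 1980 = 1 \left(-4\right) - 1980 = -4 - 1980 = -1984$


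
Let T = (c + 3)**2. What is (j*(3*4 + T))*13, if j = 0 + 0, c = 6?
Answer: 0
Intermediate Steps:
T = 81 (T = (6 + 3)**2 = 9**2 = 81)
j = 0
(j*(3*4 + T))*13 = (0*(3*4 + 81))*13 = (0*(12 + 81))*13 = (0*93)*13 = 0*13 = 0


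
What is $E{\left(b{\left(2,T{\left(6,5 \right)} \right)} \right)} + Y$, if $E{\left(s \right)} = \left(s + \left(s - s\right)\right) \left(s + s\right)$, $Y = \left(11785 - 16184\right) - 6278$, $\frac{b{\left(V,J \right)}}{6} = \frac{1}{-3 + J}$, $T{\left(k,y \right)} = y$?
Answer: $-10659$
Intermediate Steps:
$b{\left(V,J \right)} = \frac{6}{-3 + J}$
$Y = -10677$ ($Y = -4399 - 6278 = -10677$)
$E{\left(s \right)} = 2 s^{2}$ ($E{\left(s \right)} = \left(s + 0\right) 2 s = s 2 s = 2 s^{2}$)
$E{\left(b{\left(2,T{\left(6,5 \right)} \right)} \right)} + Y = 2 \left(\frac{6}{-3 + 5}\right)^{2} - 10677 = 2 \left(\frac{6}{2}\right)^{2} - 10677 = 2 \left(6 \cdot \frac{1}{2}\right)^{2} - 10677 = 2 \cdot 3^{2} - 10677 = 2 \cdot 9 - 10677 = 18 - 10677 = -10659$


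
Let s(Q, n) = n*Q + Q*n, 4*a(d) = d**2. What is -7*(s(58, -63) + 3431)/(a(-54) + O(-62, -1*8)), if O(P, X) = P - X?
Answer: 27139/675 ≈ 40.206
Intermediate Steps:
a(d) = d**2/4
s(Q, n) = 2*Q*n (s(Q, n) = Q*n + Q*n = 2*Q*n)
-7*(s(58, -63) + 3431)/(a(-54) + O(-62, -1*8)) = -7*(2*58*(-63) + 3431)/((1/4)*(-54)**2 + (-62 - (-1)*8)) = -7*(-7308 + 3431)/((1/4)*2916 + (-62 - 1*(-8))) = -(-27139)/(729 + (-62 + 8)) = -(-27139)/(729 - 54) = -(-27139)/675 = -7*(-3877/675) = 27139/675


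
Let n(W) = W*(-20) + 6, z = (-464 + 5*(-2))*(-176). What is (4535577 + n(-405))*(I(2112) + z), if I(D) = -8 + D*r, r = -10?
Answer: 283053276168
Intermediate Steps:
z = 83424 (z = (-464 - 10)*(-176) = -474*(-176) = 83424)
n(W) = 6 - 20*W (n(W) = -20*W + 6 = 6 - 20*W)
I(D) = -8 - 10*D (I(D) = -8 + D*(-10) = -8 - 10*D)
(4535577 + n(-405))*(I(2112) + z) = (4535577 + (6 - 20*(-405)))*((-8 - 10*2112) + 83424) = (4535577 + (6 + 8100))*((-8 - 21120) + 83424) = (4535577 + 8106)*(-21128 + 83424) = 4543683*62296 = 283053276168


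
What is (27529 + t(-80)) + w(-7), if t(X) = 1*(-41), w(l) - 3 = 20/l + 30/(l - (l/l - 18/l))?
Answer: 7118694/259 ≈ 27485.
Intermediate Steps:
w(l) = 3 + 20/l + 30/(-1 + l + 18/l) (w(l) = 3 + (20/l + 30/(l - (l/l - 18/l))) = 3 + (20/l + 30/(l - (1 - 18/l))) = 3 + (20/l + 30/(l + (-1 + 18/l))) = 3 + (20/l + 30/(-1 + l + 18/l)) = 3 + 20/l + 30/(-1 + l + 18/l))
t(X) = -41
(27529 + t(-80)) + w(-7) = (27529 - 41) + (360 + 3*(-7)³ + 34*(-7) + 47*(-7)²)/((-7)*(18 + (-7)² - 1*(-7))) = 27488 - (360 + 3*(-343) - 238 + 47*49)/(7*(18 + 49 + 7)) = 27488 - ⅐*(360 - 1029 - 238 + 2303)/74 = 27488 - ⅐*1/74*1396 = 27488 - 698/259 = 7118694/259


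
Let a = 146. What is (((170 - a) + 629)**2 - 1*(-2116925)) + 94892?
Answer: 2638226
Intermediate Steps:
(((170 - a) + 629)**2 - 1*(-2116925)) + 94892 = (((170 - 1*146) + 629)**2 - 1*(-2116925)) + 94892 = (((170 - 146) + 629)**2 + 2116925) + 94892 = ((24 + 629)**2 + 2116925) + 94892 = (653**2 + 2116925) + 94892 = (426409 + 2116925) + 94892 = 2543334 + 94892 = 2638226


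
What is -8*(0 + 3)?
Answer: -24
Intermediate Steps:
-8*(0 + 3) = -8*3 = -1*24 = -24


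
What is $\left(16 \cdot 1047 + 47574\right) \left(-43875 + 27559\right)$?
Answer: $-1049543016$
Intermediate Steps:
$\left(16 \cdot 1047 + 47574\right) \left(-43875 + 27559\right) = \left(16752 + 47574\right) \left(-16316\right) = 64326 \left(-16316\right) = -1049543016$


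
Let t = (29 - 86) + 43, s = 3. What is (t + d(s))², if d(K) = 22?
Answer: 64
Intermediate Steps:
t = -14 (t = -57 + 43 = -14)
(t + d(s))² = (-14 + 22)² = 8² = 64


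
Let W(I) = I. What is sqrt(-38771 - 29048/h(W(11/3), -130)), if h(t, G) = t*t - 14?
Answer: sqrt(337885)/5 ≈ 116.26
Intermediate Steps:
h(t, G) = -14 + t**2 (h(t, G) = t**2 - 14 = -14 + t**2)
sqrt(-38771 - 29048/h(W(11/3), -130)) = sqrt(-38771 - 29048/(-14 + (11/3)**2)) = sqrt(-38771 - 29048/(-14 + 121/9)) = sqrt(-38771 - 29048/(-5/9)) = sqrt(-38771 - 29048*(-9/5)) = sqrt(-38771 + 261432/5) = sqrt(67577/5) = sqrt(337885)/5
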